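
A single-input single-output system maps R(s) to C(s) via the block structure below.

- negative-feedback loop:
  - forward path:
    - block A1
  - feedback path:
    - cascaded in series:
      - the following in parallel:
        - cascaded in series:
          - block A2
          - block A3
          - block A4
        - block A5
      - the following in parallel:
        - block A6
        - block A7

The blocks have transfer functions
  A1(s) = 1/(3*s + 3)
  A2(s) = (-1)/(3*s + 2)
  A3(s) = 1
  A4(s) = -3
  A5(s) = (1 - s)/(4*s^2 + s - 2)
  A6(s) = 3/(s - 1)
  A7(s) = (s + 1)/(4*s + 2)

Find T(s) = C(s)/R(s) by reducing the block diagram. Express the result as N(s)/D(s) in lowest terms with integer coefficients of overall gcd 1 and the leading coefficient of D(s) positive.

Reducing step by step:

Step 1. combine A2, A3, A4 in series -> 3/(3*s + 2)
Step 2. sum the parallel branches (A2*A3*A4), A5 -> (9*s^2 + 4*s - 4)/(12*s^3 + 11*s^2 - 4*s - 4)
Step 3. combine A6, A7 in parallel -> (s^2 + 12*s + 5)/(4*s^2 - 2*s - 2)
Step 4. reduce the series chain ((A2*A3*A4)+A5), (A6+A7) -> (9*s^4 + 112*s^3 + 89*s^2 - 28*s - 20)/(48*s^5 + 20*s^4 - 62*s^3 - 30*s^2 + 16*s + 8)
Step 5. apply the feedback formula to A1, (((A2*A3*A4)+A5)*(A6+A7)): this yields T(s), and no further normalization is needed

Answer: (48*s^5 + 20*s^4 - 62*s^3 - 30*s^2 + 16*s + 8)/(144*s^6 + 204*s^5 - 117*s^4 - 164*s^3 + 47*s^2 + 44*s + 4)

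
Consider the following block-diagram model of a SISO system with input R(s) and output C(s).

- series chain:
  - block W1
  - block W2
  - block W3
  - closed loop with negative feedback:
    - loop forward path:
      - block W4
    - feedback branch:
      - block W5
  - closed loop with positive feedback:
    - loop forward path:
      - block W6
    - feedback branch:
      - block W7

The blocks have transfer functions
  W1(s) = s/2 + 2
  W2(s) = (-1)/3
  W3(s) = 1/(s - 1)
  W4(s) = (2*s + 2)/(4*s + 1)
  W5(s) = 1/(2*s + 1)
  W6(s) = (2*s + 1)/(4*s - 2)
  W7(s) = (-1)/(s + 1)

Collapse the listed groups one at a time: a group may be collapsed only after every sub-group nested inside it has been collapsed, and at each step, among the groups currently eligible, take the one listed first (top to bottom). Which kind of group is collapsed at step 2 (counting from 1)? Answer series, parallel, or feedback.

The answer is feedback.

Reasoning:
Step 1. apply the feedback formula to W4, W5
Step 2. feedback reduction of W6, W7
Step 3. series reduction of W1, W2, W3, [W4/(1+W4*W5)], [W6/(1-W6*W7)]
The group at step 2 is a feedback group.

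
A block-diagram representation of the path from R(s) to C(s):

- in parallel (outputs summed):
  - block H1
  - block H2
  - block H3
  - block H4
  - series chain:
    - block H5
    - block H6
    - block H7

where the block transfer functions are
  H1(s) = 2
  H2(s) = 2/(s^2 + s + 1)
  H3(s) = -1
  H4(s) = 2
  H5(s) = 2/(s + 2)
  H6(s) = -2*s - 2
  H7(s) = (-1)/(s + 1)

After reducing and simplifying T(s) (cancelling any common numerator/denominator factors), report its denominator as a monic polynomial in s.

Step 1 - combine H5, H6, H7 in series = 4/(s + 2)
Step 2 - sum the parallel branches H1, H2, H3, H4, (H5*H6*H7) = (3*s^3 + 13*s^2 + 15*s + 14)/(s^3 + 3*s^2 + 3*s + 2)
Step 2 gives the fully reduced T(s), with no common factor left to cancel. The denominator is already monic (leading coefficient 1).

Answer: s^3 + 3*s^2 + 3*s + 2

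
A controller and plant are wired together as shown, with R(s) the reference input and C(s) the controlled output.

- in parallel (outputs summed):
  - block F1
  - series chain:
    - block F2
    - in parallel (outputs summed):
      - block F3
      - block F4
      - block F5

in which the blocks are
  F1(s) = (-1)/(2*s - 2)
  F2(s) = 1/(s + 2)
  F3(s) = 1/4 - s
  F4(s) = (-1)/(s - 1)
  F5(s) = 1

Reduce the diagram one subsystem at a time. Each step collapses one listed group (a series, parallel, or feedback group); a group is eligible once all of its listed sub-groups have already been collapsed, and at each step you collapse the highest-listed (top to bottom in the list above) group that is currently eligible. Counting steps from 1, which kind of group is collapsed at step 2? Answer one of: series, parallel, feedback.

1. reduce the parallel group F3, F4, F5
2. cascade F2, (F3+F4+F5)
3. combine F1, (F2*(F3+F4+F5)) in parallel
The group at step 2 is a series group.

Final answer: series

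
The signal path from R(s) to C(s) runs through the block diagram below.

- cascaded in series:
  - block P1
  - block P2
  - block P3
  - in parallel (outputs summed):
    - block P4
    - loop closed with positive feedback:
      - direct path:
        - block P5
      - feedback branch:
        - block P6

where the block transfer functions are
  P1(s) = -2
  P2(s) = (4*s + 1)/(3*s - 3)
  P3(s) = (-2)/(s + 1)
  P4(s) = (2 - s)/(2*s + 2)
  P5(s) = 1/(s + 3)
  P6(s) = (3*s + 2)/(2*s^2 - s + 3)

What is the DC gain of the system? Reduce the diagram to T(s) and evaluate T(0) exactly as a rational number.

(1) apply the feedback formula to P5, P6: (2*s^2 - s + 3)/(2*s^3 + 5*s^2 - 3*s + 7)
(2) combine P4, [P5/(1-P5*P6)] in parallel: (-2*s^4 + 3*s^3 + 15*s^2 - 9*s + 20)/(4*s^4 + 14*s^3 + 4*s^2 + 8*s + 14)
(3) series reduction of P1, P2, P3, (P4+[P5/(1-P5*P6)]): (-16*s^5 + 20*s^4 + 126*s^3 - 42*s^2 + 142*s + 40)/(6*s^6 + 21*s^5 - 9*s^3 + 15*s^2 - 12*s - 21)
DC gain: substitute s = 0 into T(s) from step 3: T(0) = 40/(-21) = -40/21.

Therefore the answer is -40/21.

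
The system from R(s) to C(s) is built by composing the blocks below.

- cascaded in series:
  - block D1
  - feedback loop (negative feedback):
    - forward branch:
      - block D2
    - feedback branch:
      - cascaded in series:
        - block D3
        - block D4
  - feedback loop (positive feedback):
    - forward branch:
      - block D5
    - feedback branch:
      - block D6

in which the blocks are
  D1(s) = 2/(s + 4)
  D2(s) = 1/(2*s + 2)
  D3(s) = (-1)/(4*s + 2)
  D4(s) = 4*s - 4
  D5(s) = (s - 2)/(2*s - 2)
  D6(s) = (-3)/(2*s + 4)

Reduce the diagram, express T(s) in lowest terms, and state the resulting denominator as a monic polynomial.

1. combine D3, D4 in series = (2 - 2*s)/(2*s + 1)
2. close the feedback loop around D2, (D3*D4) = (2*s + 1)/(4*s^2 + 4*s + 4)
3. close the feedback loop around D5, D6 = (2*s^2 - 8)/(4*s^2 + 7*s - 14)
4. series reduction of D1, [D2/(1+D2*(D3*D4))], [D5/(1-D5*D6)] = (2*s^3 + s^2 - 8*s - 4)/(4*s^5 + 27*s^4 + 41*s^3 - 19*s^2 - 42*s - 56)
The result of step 4 is T(s) in lowest terms. Its denominator has leading coefficient 4; dividing the denominator through by 4 makes it monic.

Final answer: s^5 + 27*s^4/4 + 41*s^3/4 - 19*s^2/4 - 21*s/2 - 14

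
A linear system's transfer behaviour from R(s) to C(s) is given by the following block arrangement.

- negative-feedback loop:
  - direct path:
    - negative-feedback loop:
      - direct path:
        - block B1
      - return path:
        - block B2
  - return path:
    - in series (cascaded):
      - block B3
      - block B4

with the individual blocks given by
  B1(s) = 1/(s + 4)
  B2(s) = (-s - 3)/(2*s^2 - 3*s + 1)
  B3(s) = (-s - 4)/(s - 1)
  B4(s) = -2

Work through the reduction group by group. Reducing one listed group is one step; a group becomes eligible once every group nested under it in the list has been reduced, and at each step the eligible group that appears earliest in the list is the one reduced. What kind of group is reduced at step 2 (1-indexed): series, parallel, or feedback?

Step 1. collapse the loop (B1 forward, B2 return)
Step 2. cascade B3, B4
Step 3. reduce the feedback loop with forward [B1/(1+B1*B2)] and return (B3*B4)
Step 2 collapses a series group.

Final answer: series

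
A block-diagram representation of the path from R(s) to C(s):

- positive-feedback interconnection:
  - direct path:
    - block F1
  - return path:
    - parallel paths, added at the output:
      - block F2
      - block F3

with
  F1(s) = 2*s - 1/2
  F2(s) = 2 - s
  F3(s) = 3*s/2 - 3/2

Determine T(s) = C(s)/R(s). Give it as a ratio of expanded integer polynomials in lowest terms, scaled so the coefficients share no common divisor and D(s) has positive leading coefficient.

Step 1. sum the parallel branches F2, F3: s/2 + 1/2
Step 2. collapse the loop (F1 forward, (F2+F3) return), giving the overall T(s)

Final answer: (2 - 8*s)/(4*s^2 + 3*s - 5)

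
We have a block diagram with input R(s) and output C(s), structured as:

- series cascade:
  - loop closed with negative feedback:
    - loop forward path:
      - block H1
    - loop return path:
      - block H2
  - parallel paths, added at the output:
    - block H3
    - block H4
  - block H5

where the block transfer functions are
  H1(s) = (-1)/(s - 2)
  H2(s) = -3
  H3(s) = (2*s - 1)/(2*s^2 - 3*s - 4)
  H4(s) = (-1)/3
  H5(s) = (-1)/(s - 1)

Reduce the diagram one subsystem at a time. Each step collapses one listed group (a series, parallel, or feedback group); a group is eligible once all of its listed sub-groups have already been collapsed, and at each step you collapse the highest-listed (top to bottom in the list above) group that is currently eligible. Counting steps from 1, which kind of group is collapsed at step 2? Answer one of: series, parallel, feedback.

Answer: parallel

Working:
Step 1: reduce the feedback loop with forward H1 and return H2
Step 2: reduce the parallel group H3, H4
Step 3: multiply [H1/(1+H1*H2)], (H3+H4), H5 (series)
Step 2 collapses a parallel group.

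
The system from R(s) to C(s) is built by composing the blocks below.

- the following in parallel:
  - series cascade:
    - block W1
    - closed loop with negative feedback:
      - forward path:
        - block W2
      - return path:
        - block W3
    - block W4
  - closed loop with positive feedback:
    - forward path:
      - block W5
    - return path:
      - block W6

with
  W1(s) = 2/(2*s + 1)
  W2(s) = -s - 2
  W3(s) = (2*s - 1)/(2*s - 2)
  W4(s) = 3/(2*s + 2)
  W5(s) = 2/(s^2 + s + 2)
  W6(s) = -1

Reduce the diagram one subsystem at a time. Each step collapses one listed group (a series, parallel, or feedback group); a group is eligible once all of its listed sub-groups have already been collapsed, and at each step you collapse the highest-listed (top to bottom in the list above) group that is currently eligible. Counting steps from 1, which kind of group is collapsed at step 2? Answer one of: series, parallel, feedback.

Answer: series

Working:
[1] apply the feedback formula to W2, W3
[2] reduce the series chain W1, [W2/(1+W2*W3)], W4
[3] feedback reduction of W5, W6
[4] combine (W1*[W2/(1+W2*W3)]*W4), [W5/(1-W5*W6)] in parallel
At step 2 the group reduced is series.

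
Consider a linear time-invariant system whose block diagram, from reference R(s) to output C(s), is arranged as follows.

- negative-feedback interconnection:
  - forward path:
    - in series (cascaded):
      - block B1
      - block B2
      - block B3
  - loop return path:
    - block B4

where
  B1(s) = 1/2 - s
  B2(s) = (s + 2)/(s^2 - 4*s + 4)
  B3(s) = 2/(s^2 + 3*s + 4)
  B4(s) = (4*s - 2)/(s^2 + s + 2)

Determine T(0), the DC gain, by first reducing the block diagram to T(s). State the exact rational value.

Step 1 - combine B1, B2, B3 in series -> (-2*s^2 - 3*s + 2)/(s^4 - s^3 - 4*s^2 - 4*s + 16)
Step 2 - apply the feedback formula to (B1*B2*B3), B4 -> (-2*s^4 - 5*s^3 - 5*s^2 - 4*s + 4)/(s^6 - 3*s^4 - 18*s^3 - 4*s^2 + 22*s + 28)
Evaluating the step-2 result (the overall T(s)) at s = 0 gives T(0) = 4/28 = 1/7.

Answer: 1/7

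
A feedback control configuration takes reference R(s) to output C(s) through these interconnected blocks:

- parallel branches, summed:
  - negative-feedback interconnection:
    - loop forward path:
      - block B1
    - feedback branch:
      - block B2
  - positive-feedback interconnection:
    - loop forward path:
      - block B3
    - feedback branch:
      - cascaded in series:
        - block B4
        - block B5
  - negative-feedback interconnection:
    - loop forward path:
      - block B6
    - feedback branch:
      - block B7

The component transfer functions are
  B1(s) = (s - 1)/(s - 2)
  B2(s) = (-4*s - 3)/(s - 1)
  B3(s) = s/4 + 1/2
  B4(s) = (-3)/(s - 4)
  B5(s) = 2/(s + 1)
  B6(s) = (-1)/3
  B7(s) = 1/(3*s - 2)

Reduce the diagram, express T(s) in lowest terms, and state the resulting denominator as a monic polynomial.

Answer: s^4 - 11*s^3/18 - 98*s^2/27 + 19*s/18 + 35/27

Working:
Step 1 - apply the feedback formula to B1, B2 -> (1 - s)/(3*s + 5)
Step 2 - cascade B4, B5 -> (-6)/(s^2 - 3*s - 4)
Step 3 - reduce the feedback loop with forward B3 and return (B4*B5) -> (s^3 - s^2 - 10*s - 8)/(4*s^2 - 6*s - 4)
Step 4 - close the feedback loop around B6, B7 -> (2 - 3*s)/(9*s - 7)
Step 5 - reduce the parallel group [B1/(1+B1*B2)], [B3/(1-B3*(B4*B5))], [B6/(1+B6*B7)] -> (27*s^5 - 75*s^4 - 193*s^3 - 379*s^2 + 112*s + 268)/(108*s^4 - 66*s^3 - 392*s^2 + 114*s + 140)
No further cancellation is possible in the step-5 result, so that is T(s). Its denominator becomes monic after dividing by the leading coefficient 108.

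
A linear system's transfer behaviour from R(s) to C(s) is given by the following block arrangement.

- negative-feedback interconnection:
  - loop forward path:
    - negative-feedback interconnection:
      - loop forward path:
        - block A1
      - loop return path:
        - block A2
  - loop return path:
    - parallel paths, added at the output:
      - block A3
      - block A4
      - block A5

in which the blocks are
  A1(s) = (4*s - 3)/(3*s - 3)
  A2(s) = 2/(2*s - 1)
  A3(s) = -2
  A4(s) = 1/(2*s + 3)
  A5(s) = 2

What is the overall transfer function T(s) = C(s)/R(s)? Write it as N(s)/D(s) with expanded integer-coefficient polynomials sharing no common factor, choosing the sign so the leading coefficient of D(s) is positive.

Step 1: feedback reduction of A1, A2 -> (8*s^2 - 10*s + 3)/(6*s^2 - s - 3)
Step 2: parallel reduction of A3, A4, A5 -> 1/(2*s + 3)
Step 3: feedback reduction of [A1/(1+A1*A2)], (A3+A4+A5): this yields T(s), and no further normalization is needed

Hence the answer: (16*s^3 + 4*s^2 - 24*s + 9)/(12*s^3 + 24*s^2 - 19*s - 6)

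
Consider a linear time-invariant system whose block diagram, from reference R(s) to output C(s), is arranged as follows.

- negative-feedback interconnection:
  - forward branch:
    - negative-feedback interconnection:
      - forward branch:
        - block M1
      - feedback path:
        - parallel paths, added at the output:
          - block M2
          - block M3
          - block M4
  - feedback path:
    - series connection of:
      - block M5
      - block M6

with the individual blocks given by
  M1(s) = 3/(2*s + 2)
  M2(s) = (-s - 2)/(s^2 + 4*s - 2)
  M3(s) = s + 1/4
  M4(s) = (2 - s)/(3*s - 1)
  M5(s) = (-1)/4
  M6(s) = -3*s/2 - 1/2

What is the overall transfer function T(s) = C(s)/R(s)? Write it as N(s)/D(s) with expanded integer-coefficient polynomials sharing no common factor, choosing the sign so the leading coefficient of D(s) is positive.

Step 1. reduce the parallel group M2, M3, M4 = (12*s^4 + 43*s^3 - 49*s^2 + 18*s - 6)/(12*s^3 + 44*s^2 - 40*s + 8)
Step 2. reduce the feedback loop with forward M1 and return (M2+M3+M4) = (36*s^3 + 132*s^2 - 120*s + 24)/(60*s^4 + 241*s^3 - 139*s^2 - 10*s - 2)
Step 3. multiply M5, M6 (series) = 3*s/8 + 1/8
Step 4. collapse the loop ([M1/(1+M1*(M2+M3+M4))] forward, (M5*M6) return): this yields T(s), and no further normalization is needed

Answer: (72*s^3 + 264*s^2 - 240*s + 48)/(147*s^4 + 590*s^3 - 335*s^2 - 32*s + 2)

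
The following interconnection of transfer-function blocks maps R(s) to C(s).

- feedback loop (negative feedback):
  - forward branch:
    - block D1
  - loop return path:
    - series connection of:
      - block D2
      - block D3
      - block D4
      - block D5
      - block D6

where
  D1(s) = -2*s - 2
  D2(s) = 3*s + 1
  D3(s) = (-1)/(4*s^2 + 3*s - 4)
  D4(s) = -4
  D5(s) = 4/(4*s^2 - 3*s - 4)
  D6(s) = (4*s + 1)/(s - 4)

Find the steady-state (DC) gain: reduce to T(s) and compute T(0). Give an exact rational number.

Step 1: reduce the series chain D2, D3, D4, D5, D6: (192*s^2 + 112*s + 16)/(16*s^5 - 64*s^4 - 41*s^3 + 164*s^2 + 16*s - 64)
Step 2: feedback reduction of D1, (D2*D3*D4*D5*D6): (-32*s^6 + 96*s^5 + 210*s^4 - 246*s^3 - 360*s^2 + 96*s + 128)/(16*s^5 - 64*s^4 - 425*s^3 - 444*s^2 - 240*s - 96)
DC gain: substitute s = 0 into T(s) from step 2: T(0) = 128/(-96) = -4/3.

Answer: -4/3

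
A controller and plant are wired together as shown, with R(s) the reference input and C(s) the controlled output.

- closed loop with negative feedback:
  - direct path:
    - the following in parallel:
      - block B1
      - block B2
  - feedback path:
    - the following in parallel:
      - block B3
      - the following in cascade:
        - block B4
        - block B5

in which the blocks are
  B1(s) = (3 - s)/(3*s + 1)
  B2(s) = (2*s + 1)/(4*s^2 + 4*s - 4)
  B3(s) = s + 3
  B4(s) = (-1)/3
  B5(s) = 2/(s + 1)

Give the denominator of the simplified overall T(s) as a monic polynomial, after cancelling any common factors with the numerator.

Step 1: add B1, B2 (parallel), giving (-4*s^3 + 14*s^2 + 21*s - 11)/(12*s^3 + 16*s^2 - 8*s - 4)
Step 2: cascade B4, B5, giving (-2)/(3*s + 3)
Step 3: sum the parallel branches B3, (B4*B5), giving (3*s^2 + 12*s + 7)/(3*s + 3)
Step 4: collapse the loop ((B1+B2) forward, (B3+(B4*B5)) return), giving (12*s^4 - 30*s^3 - 105*s^2 - 30*s + 33)/(12*s^5 - 30*s^4 - 287*s^3 - 341*s^2 + 21*s + 89)
No further cancellation is possible in the step-4 result, so that is T(s). Its denominator becomes monic after dividing by the leading coefficient 12.

Answer: s^5 - 5*s^4/2 - 287*s^3/12 - 341*s^2/12 + 7*s/4 + 89/12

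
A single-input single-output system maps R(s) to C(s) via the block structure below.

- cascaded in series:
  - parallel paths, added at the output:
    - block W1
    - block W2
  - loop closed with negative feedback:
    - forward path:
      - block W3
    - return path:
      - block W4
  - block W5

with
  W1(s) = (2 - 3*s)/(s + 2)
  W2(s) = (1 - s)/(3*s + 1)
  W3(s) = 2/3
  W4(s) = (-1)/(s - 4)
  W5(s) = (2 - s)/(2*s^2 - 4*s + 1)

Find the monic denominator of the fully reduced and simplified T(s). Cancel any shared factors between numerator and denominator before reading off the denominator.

[1] sum the parallel branches W1, W2 = (-10*s^2 + 2*s + 4)/(3*s^2 + 7*s + 2)
[2] apply the feedback formula to W3, W4 = (2*s - 8)/(3*s - 14)
[3] reduce the series chain (W1+W2), [W3/(1+W3*W4)], W5 = (20*s^4 - 124*s^3 + 176*s^2 + 16*s - 64)/(18*s^5 - 78*s^4 - 91*s^3 + 291*s^2 + 20*s - 28)
T(s) is the step-3 result (common factors already cancelled). Leading coefficient of the denominator: 18. Divide through by 18 for the monic polynomial.

Final answer: s^5 - 13*s^4/3 - 91*s^3/18 + 97*s^2/6 + 10*s/9 - 14/9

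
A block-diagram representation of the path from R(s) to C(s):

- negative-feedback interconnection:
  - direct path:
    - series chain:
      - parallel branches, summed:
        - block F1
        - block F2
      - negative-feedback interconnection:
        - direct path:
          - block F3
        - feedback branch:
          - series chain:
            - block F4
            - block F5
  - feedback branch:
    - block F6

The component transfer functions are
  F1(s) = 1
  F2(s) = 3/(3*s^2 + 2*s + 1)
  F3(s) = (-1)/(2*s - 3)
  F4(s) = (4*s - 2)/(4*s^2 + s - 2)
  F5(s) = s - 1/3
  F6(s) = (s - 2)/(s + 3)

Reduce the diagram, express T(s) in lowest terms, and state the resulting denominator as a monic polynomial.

Answer: s^6 + 17*s^5/12 - 4*s^4 - 265*s^3/72 + 5*s^2/8 + 103*s/72

Working:
Step 1. add F1, F2 (parallel) -> (3*s^2 + 2*s + 4)/(3*s^2 + 2*s + 1)
Step 2. combine F4, F5 in series -> (12*s^2 - 10*s + 2)/(12*s^2 + 3*s - 6)
Step 3. apply the feedback formula to F3, (F4*F5) -> (-12*s^2 - 3*s + 6)/(24*s^3 - 42*s^2 - 11*s + 16)
Step 4. series reduction of (F1+F2), [F3/(1+F3*(F4*F5))] -> (-36*s^4 - 33*s^3 - 36*s^2 + 24)/(72*s^5 - 78*s^4 - 93*s^3 - 16*s^2 + 21*s + 16)
Step 5. feedback reduction of ((F1+F2)*[F3/(1+F3*(F4*F5))]), F6 -> (-36*s^5 - 141*s^4 - 135*s^3 - 108*s^2 + 24*s + 72)/(72*s^6 + 102*s^5 - 288*s^4 - 265*s^3 + 45*s^2 + 103*s)
No further cancellation is possible in the step-5 result, so that is T(s). Its denominator becomes monic after dividing by the leading coefficient 72.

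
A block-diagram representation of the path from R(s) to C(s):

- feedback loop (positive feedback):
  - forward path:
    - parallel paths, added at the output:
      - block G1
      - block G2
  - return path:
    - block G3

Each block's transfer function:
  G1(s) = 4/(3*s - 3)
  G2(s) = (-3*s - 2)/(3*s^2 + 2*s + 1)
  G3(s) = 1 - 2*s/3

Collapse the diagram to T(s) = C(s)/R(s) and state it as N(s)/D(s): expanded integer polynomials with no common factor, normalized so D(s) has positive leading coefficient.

1. combine G1, G2 in parallel = (3*s^2 + 11*s + 10)/(9*s^3 - 3*s^2 - 3*s - 3)
2. apply the feedback formula to (G1+G2), G3: this yields T(s), and no further normalization is needed

Answer: (9*s^2 + 33*s + 30)/(33*s^3 + 4*s^2 - 22*s - 39)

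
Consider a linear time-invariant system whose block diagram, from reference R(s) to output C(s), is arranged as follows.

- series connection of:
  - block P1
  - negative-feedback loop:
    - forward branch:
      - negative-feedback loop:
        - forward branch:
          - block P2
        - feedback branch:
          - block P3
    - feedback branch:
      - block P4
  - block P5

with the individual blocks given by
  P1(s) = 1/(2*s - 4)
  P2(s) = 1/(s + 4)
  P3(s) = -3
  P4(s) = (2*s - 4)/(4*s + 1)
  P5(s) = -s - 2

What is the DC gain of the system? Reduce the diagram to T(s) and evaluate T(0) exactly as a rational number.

First reduce the diagram to T(s).

Step 1 - feedback reduction of P2, P3, giving 1/(s + 1)
Step 2 - collapse the loop ([P2/(1+P2*P3)] forward, P4 return), giving (4*s + 1)/(4*s^2 + 7*s - 3)
Step 3 - reduce the series chain P1, [[P2/(1+P2*P3)]/(1+[P2/(1+P2*P3)]*P4)], P5, giving (-4*s^2 - 9*s - 2)/(8*s^3 - 2*s^2 - 34*s + 12)
Step 3 gives the overall T(s). Then T(0) = -2/12 = -1/6.

Answer: -1/6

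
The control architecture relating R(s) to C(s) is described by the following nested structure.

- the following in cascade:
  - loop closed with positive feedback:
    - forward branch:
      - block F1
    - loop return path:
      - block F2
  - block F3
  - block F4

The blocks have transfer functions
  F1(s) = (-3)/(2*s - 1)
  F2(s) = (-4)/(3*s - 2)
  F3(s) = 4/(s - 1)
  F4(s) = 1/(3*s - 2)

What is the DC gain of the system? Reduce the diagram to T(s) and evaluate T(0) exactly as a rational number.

Reducing step by step:

[1] feedback reduction of F1, F2, giving (6 - 9*s)/(6*s^2 - 7*s - 10)
[2] cascade [F1/(1-F1*F2)], F3, F4, giving (-12)/(6*s^3 - 13*s^2 - 3*s + 10)
DC gain: substitute s = 0 into T(s) from step 2: T(0) = -12/10 = -6/5.

Answer: -6/5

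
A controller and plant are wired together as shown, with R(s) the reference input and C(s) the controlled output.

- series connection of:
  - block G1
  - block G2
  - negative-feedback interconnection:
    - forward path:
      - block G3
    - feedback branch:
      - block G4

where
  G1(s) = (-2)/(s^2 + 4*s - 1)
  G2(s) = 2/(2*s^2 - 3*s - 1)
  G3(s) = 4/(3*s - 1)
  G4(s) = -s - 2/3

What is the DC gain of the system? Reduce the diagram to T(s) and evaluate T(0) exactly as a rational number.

Step 1 - apply the feedback formula to G3, G4; result (-12)/(3*s + 11)
Step 2 - cascade G1, G2, [G3/(1+G3*G4)]; result 48/(6*s^5 + 37*s^4 + 10*s^3 - 168*s^2 - 8*s + 11)
DC gain: substitute s = 0 into T(s) from step 2: T(0) = 48/11.

Therefore the answer is 48/11.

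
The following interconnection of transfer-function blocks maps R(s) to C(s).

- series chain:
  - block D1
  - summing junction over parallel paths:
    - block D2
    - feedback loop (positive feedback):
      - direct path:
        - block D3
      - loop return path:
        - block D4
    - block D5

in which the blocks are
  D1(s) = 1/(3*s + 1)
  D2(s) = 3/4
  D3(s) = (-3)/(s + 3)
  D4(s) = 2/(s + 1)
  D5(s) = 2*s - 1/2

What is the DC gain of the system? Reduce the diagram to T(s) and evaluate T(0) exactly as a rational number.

Answer: -1/12

Working:
(1) collapse the loop (D3 forward, D4 return) = (-3*s - 3)/(s^2 + 4*s + 9)
(2) parallel reduction of D2, [D3/(1-D3*D4)], D5 = (8*s^3 + 33*s^2 + 64*s - 3)/(4*s^2 + 16*s + 36)
(3) reduce the series chain D1, (D2+[D3/(1-D3*D4)]+D5) = (8*s^3 + 33*s^2 + 64*s - 3)/(12*s^3 + 52*s^2 + 124*s + 36)
DC gain: substitute s = 0 into T(s) from step 3: T(0) = -3/36 = -1/12.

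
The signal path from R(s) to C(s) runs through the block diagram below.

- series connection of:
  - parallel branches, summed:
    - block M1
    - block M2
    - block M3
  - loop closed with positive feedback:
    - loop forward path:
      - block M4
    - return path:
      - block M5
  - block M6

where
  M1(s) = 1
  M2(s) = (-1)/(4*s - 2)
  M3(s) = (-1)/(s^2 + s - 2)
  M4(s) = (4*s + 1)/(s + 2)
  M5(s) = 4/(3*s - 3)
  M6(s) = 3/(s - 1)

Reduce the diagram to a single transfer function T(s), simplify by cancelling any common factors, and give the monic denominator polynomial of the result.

(1) add M1, M2, M3 (parallel) = (4*s^3 + s^2 - 15*s + 8)/(4*s^3 + 2*s^2 - 10*s + 4)
(2) close the feedback loop around M4, M5 = (12*s^2 - 9*s - 3)/(3*s^2 - 13*s - 10)
(3) multiply (M1+M2+M3), [M4/(1-M4*M5)], M6 (series) = (144*s^4 + 72*s^3 - 531*s^2 + 153*s + 72)/(12*s^5 - 46*s^4 - 96*s^3 + 122*s^2 + 48*s - 40)
The result of step 3 is T(s) in lowest terms. Its denominator has leading coefficient 12; dividing the denominator through by 12 makes it monic.

Final answer: s^5 - 23*s^4/6 - 8*s^3 + 61*s^2/6 + 4*s - 10/3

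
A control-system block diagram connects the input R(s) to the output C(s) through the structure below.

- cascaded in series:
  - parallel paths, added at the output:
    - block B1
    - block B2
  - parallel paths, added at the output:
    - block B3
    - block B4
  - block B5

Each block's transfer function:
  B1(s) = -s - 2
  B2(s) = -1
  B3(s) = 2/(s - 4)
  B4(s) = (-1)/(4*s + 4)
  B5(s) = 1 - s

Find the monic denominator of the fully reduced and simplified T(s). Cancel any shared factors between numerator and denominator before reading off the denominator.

Step 1. reduce the parallel group B1, B2 -> -s - 3
Step 2. parallel reduction of B3, B4 -> (7*s + 12)/(4*s^2 - 12*s - 16)
Step 3. reduce the series chain (B1+B2), (B3+B4), B5 -> (7*s^3 + 26*s^2 + 3*s - 36)/(4*s^2 - 12*s - 16)
T(s) is the step-3 result (common factors already cancelled). Leading coefficient of the denominator: 4. Divide through by 4 for the monic polynomial.

Final answer: s^2 - 3*s - 4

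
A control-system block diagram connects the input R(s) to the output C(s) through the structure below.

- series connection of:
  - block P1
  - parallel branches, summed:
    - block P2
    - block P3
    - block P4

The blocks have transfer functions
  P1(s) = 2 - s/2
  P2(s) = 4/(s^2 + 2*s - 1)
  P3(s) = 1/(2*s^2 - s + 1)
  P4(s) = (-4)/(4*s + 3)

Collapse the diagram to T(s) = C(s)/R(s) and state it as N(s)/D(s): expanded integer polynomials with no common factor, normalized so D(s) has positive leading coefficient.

The answer is (8*s^5 - 56*s^4 + 65*s^3 + 130*s^2 - 37*s + 52)/(16*s^5 + 36*s^4 - 6*s^3 + 6*s^2 + 10*s - 6).

Reasoning:
(1) parallel reduction of P2, P3, P4: (-8*s^4 + 24*s^3 + 31*s^2 - 6*s + 13)/(8*s^5 + 18*s^4 - 3*s^3 + 3*s^2 + 5*s - 3)
(2) multiply P1, (P2+P3+P4) (series), giving the overall T(s)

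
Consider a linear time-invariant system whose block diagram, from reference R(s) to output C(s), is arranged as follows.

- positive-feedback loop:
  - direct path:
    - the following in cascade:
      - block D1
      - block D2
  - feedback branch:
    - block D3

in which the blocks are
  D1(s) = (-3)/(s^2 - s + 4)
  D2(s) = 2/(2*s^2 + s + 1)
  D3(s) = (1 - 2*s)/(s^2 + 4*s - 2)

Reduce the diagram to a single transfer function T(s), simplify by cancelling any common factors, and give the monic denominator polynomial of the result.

(1) reduce the series chain D1, D2; result (-6)/(2*s^4 - s^3 + 8*s^2 + 3*s + 4)
(2) apply the feedback formula to (D1*D2), D3; result (-6*s^2 - 24*s + 12)/(2*s^6 + 7*s^5 + 37*s^3 - 2*s - 2)
T(s) is the step-2 result (common factors already cancelled). Leading coefficient of the denominator: 2. Divide through by 2 for the monic polynomial.

Answer: s^6 + 7*s^5/2 + 37*s^3/2 - s - 1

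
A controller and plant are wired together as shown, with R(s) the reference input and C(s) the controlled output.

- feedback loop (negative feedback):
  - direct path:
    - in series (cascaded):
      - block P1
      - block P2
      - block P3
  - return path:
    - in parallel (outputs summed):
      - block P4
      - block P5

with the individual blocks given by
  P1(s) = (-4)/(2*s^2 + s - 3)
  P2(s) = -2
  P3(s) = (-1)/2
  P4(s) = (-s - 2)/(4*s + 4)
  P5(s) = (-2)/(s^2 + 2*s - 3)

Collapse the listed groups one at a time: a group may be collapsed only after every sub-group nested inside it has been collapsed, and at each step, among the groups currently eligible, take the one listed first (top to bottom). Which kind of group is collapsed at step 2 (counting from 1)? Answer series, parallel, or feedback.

The answer is parallel.

Reasoning:
Step 1: series reduction of P1, P2, P3
Step 2: add P4, P5 (parallel)
Step 3: reduce the feedback loop with forward (P1*P2*P3) and return (P4+P5)
So the answer for step 2 is parallel.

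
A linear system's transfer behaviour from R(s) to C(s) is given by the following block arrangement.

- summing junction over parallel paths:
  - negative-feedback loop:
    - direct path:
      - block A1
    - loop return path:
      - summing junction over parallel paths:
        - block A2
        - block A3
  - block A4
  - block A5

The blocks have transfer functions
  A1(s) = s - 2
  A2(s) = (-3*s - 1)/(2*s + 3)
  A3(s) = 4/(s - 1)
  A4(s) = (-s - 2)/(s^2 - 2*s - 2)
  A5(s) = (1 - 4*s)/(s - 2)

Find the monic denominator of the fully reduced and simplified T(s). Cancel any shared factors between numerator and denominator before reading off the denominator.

Reducing step by step:

(1) sum the parallel branches A2, A3; result (-3*s^2 + 10*s + 13)/(2*s^2 + s - 3)
(2) feedback reduction of A1, (A2+A3); result (-2*s^3 + 3*s^2 + 5*s - 6)/(3*s^3 - 18*s^2 + 6*s + 29)
(3) add [A1/(1+A1*(A2+A3))], A4, A5 (parallel); result (-14*s^6 + 107*s^5 - 161*s^4 - 198*s^3 + 278*s^2 + 194*s + 34)/(3*s^6 - 30*s^5 + 84*s^4 - 19*s^3 - 176*s^2 + 82*s + 116)
The result of step 3 is T(s) in lowest terms. Its denominator has leading coefficient 3; dividing the denominator through by 3 makes it monic.

Answer: s^6 - 10*s^5 + 28*s^4 - 19*s^3/3 - 176*s^2/3 + 82*s/3 + 116/3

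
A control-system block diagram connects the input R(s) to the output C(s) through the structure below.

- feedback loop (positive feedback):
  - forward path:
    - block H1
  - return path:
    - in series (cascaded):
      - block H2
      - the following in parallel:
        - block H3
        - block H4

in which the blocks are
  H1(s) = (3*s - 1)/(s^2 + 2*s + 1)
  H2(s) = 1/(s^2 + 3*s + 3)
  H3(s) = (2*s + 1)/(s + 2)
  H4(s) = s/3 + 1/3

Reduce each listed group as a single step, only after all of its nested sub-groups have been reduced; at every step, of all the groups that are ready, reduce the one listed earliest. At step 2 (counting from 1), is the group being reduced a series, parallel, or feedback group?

Answer: series

Working:
(1) combine H3, H4 in parallel
(2) series reduction of H2, (H3+H4)
(3) reduce the feedback loop with forward H1 and return (H2*(H3+H4))
At step 2 the group reduced is series.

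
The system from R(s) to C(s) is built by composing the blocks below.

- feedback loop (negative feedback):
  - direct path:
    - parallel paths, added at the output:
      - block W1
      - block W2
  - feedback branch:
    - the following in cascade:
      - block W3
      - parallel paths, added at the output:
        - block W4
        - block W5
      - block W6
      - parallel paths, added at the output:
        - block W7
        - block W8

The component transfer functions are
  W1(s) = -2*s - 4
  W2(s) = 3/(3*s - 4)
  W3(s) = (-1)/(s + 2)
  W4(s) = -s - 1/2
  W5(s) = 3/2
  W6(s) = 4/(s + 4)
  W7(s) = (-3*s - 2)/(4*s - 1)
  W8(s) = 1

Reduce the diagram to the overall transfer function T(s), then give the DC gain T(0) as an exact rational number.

Reducing step by step:

Step 1. combine W1, W2 in parallel; result (-6*s^2 - 4*s + 19)/(3*s - 4)
Step 2. reduce the parallel group W4, W5; result 1 - s
Step 3. add W7, W8 (parallel); result (s - 3)/(4*s - 1)
Step 4. multiply W3, (W4+W5), W6, (W7+W8) (series); result (4*s^2 - 16*s + 12)/(4*s^3 + 23*s^2 + 26*s - 8)
Step 5. reduce the feedback loop with forward (W1+W2) and return (W3*(W4+W5)*W6*(W7+W8)); result (24*s^5 + 154*s^4 + 172*s^3 - 381*s^2 - 526*s + 152)/(12*s^4 - 133*s^3 - 54*s^2 + 480*s - 260)
DC gain: substitute s = 0 into T(s) from step 5: T(0) = 152/(-260) = -38/65.

Answer: -38/65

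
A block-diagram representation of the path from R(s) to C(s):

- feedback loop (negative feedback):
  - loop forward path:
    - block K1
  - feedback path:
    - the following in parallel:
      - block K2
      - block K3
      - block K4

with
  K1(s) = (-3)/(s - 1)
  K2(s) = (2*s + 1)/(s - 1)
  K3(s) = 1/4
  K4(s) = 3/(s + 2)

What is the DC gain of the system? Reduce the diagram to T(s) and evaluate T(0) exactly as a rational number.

[1] reduce the parallel group K2, K3, K4 gives (9*s^2 + 33*s - 6)/(4*s^2 + 4*s - 8)
[2] close the feedback loop around K1, (K2+K3+K4) gives (-12*s^2 - 12*s + 24)/(4*s^3 - 27*s^2 - 111*s + 26)
That last expression is T(s); at s = 0 only the constant terms survive, so T(0) = 24/26 = 12/13.

Answer: 12/13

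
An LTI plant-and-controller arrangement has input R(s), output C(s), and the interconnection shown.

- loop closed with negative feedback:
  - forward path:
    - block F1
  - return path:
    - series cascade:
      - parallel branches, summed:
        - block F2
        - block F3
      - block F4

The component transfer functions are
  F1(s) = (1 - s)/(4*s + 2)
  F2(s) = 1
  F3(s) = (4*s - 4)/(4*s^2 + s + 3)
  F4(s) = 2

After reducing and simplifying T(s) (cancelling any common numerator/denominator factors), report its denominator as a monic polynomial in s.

Reducing step by step:

1. add F2, F3 (parallel) = (4*s^2 + 5*s - 1)/(4*s^2 + s + 3)
2. series reduction of (F2+F3), F4 = (8*s^2 + 10*s - 2)/(4*s^2 + s + 3)
3. apply the feedback formula to F1, ((F2+F3)*F4) = (-4*s^3 + 3*s^2 - 2*s + 3)/(8*s^3 + 10*s^2 + 26*s + 4)
The result of step 3 is T(s) in lowest terms. Its denominator has leading coefficient 8; dividing the denominator through by 8 makes it monic.

Answer: s^3 + 5*s^2/4 + 13*s/4 + 1/2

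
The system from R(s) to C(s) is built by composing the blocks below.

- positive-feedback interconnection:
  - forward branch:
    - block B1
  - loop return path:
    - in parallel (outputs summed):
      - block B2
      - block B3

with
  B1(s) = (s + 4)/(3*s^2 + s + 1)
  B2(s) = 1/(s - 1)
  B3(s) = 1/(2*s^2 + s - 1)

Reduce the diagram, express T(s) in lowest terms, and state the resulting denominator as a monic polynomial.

1. add B2, B3 (parallel) = (2*s^2 + 2*s - 2)/(2*s^3 - s^2 - 2*s + 1)
2. collapse the loop (B1 forward, (B2+B3) return) = (2*s^4 + 7*s^3 - 6*s^2 - 7*s + 4)/(6*s^5 - s^4 - 7*s^3 - 10*s^2 - 7*s + 9)
Step 2 gives the fully reduced T(s), with no common factor left to cancel. The denominator's leading coefficient is 6, so divide each of its coefficients by 6 to get the monic form.

Hence the answer: s^5 - s^4/6 - 7*s^3/6 - 5*s^2/3 - 7*s/6 + 3/2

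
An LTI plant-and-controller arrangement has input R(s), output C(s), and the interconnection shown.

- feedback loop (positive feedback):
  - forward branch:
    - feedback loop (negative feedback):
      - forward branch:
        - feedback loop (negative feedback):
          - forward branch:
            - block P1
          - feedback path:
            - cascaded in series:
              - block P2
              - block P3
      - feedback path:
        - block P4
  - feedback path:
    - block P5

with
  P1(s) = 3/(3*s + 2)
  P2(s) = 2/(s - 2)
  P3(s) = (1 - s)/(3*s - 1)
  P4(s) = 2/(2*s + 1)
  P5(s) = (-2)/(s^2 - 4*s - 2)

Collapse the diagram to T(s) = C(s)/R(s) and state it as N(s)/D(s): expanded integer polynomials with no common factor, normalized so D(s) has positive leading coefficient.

Answer: (18*s^5 - 105*s^4 + 87*s^3 + 108*s^2 - 6*s - 12)/(18*s^6 - 93*s^5 + 23*s^4 + 142*s^3 + 150*s^2 - 34*s - 32)

Working:
Step 1. combine P2, P3 in series -> (2 - 2*s)/(3*s^2 - 7*s + 2)
Step 2. close the feedback loop around P1, (P2*P3) -> (9*s^2 - 21*s + 6)/(9*s^3 - 15*s^2 - 14*s + 10)
Step 3. reduce the feedback loop with forward [P1/(1+P1*(P2*P3))] and return P4 -> (18*s^3 - 33*s^2 - 9*s + 6)/(18*s^4 - 21*s^3 - 25*s^2 - 36*s + 22)
Step 4. close the feedback loop around [[P1/(1+P1*(P2*P3))]/(1+[P1/(1+P1*(P2*P3))]*P4)], P5 - this is the overall T(s), already in the required normalized form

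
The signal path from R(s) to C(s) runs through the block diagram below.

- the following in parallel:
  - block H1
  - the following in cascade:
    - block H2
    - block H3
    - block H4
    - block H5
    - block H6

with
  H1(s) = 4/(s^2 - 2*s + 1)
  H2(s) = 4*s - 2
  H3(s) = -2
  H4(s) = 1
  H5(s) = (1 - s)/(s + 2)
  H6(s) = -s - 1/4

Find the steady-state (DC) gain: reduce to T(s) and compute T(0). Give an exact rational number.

Step 1 - reduce the series chain H2, H3, H4, H5, H6 gives (-8*s^3 + 10*s^2 - s - 1)/(s + 2)
Step 2 - combine H1, (H2*H3*H4*H5*H6) in parallel gives (-8*s^5 + 26*s^4 - 29*s^3 + 11*s^2 + 5*s + 7)/(s^3 - 3*s + 2)
DC gain: substitute s = 0 into T(s) from step 2: T(0) = 7/2.

Final answer: 7/2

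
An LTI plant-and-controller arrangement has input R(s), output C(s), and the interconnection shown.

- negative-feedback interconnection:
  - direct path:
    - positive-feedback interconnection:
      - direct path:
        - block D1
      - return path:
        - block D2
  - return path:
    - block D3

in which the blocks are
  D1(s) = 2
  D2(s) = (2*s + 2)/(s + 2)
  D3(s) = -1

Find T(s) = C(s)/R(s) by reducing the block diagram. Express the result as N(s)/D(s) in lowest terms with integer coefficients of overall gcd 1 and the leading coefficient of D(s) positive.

(1) reduce the feedback loop with forward D1 and return D2 gives (-2*s - 4)/(3*s + 2)
(2) close the feedback loop around [D1/(1-D1*D2)], D3 - this is the overall T(s), already in the required normalized form

Final answer: (-2*s - 4)/(5*s + 6)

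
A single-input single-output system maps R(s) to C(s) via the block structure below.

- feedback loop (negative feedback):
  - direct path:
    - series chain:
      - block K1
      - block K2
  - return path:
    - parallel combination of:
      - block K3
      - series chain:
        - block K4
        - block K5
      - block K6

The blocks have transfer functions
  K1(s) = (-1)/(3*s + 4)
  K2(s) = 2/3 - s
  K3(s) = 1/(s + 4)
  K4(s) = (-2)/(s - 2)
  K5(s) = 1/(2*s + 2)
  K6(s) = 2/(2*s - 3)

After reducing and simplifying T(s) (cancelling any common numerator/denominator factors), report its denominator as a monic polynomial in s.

(1) series reduction of K1, K2 -> (3*s - 2)/(9*s + 12)
(2) combine K4, K5 in series -> (-1)/(s^2 - s - 2)
(3) add K3, (K4*K5), K6 (parallel) -> (4*s^3 - s^2 - 18*s + 2)/(2*s^4 + 3*s^3 - 21*s^2 + 2*s + 24)
(4) apply the feedback formula to (K1*K2), (K3+(K4*K5)+K6) -> (6*s^5 + 5*s^4 - 69*s^3 + 48*s^2 + 68*s - 48)/(18*s^5 + 63*s^4 - 164*s^3 - 286*s^2 + 282*s + 284)
The result of step 4 is T(s) in lowest terms. Its denominator has leading coefficient 18; dividing the denominator through by 18 makes it monic.

Final answer: s^5 + 7*s^4/2 - 82*s^3/9 - 143*s^2/9 + 47*s/3 + 142/9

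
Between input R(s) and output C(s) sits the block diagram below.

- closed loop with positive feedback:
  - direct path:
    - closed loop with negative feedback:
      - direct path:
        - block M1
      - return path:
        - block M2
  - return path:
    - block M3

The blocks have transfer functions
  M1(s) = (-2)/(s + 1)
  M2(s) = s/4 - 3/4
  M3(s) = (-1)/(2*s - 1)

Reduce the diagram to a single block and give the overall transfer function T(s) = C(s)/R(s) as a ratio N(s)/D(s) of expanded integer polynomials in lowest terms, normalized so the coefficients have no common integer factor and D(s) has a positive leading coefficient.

[1] feedback reduction of M1, M2 gives (-4)/(s + 5)
[2] close the feedback loop around [M1/(1+M1*M2)], M3, which is the overall transfer function T(s) = C(s)/R(s) in lowest terms

Answer: (4 - 8*s)/(2*s^2 + 9*s - 9)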